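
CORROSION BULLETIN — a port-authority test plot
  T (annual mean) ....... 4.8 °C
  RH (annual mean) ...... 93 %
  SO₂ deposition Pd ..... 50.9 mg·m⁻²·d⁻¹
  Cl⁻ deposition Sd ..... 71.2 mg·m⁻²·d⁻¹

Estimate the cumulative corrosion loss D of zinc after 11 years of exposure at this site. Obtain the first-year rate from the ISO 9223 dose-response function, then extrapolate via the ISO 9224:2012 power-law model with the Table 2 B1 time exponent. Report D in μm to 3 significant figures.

zinc: temperature factor f = +0.038·(-5.2) = -0.1976
  SO₂ term: 0.0129·50.9^0.44·exp(0.046·93-0.1976) = 4.302
  Sd branch = 0.0175·Sd^0.57·e^(0.008·RH+0.085·T) = 0.6299 μm/a
  r_corr = 4.302 + 0.6299 = 4.932 μm/a
ISO 9224: D(t) = r_corr · t^b with b = 0.813 (zinc, B1)
  D(11) = 4.932 × 11^0.813 = 4.932 × 7.025 = 34.64 μm

D(11) = 34.6 μm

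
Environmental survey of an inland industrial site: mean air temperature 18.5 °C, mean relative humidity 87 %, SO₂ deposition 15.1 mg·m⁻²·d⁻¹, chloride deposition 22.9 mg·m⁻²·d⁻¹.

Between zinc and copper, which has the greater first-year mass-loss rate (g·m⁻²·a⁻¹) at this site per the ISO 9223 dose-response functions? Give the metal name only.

copper

zinc: f(T) = -0.071·(T−10) [T>10 °C] = -0.6035
  SO₂ term: 0.0129·15.1^0.44·exp(0.046·87-0.6035) = 1.274
  Sd branch = 0.0175·Sd^0.57·e^(0.008·RH+0.085·T) = 1.008 μm/a
  sum: 1.274 + 1.008 → r_corr = 2.282 μm/a
  mass loss = 2.282 μm/a × 7.14 g/cm³ = 16.29 g·m⁻²·a⁻¹
copper: f(T) = -0.080·(T−10) [T>10 °C] = -0.6800
  SO₂ term: 0.0053·15.1^0.26·exp(0.059·87-0.6800) = 0.922
  Cl⁻ term: 0.01025·22.9^0.27·exp(0.036·87+0.049·18.5) = 1.354
  sum: 0.922 + 1.354 → r_corr = 2.276 μm/a
  mass loss = 2.276 μm/a × 8.96 g/cm³ = 20.4 g·m⁻²·a⁻¹
Ordering by g·m⁻²·a⁻¹: copper (20.4) > zinc (16.3)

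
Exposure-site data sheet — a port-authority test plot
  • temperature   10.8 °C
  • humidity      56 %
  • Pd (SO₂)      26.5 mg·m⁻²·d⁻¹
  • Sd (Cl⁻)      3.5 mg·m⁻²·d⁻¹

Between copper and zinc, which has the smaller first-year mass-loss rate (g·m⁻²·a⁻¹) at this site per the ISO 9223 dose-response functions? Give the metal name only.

copper: T>10 °C ⇒ hinge -0.080·(10.8−10) = -0.0640
  sulphur-dioxide contribution → 0.3173 μm/a
  chloride contribution → 0.1832 μm/a
  total first-year rate 0.5005 μm/a
  mass loss = 0.5005 μm/a × 8.96 g/cm³ = 4.484 g·m⁻²·a⁻¹
zinc: f(T) = -0.071·(T−10) [T>10 °C] = -0.0568
  sulphur-dioxide contribution → 0.6775 μm/a
  chloride contribution → 0.1401 μm/a
  total first-year rate 0.8176 μm/a
  mass loss = 0.8176 μm/a × 7.14 g/cm³ = 5.837 g·m⁻²·a⁻¹
Ordering by g·m⁻²·a⁻¹: zinc (5.84) > copper (4.48)

copper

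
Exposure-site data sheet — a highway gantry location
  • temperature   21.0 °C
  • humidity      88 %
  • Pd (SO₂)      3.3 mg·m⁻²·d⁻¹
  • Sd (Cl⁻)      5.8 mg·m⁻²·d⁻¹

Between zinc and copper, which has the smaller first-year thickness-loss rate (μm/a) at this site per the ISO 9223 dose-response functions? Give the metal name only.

zinc: T>10 °C ⇒ hinge -0.071·(21.0−10) = -0.7810
  Pd branch = 0.0129·Pd^0.44·e^(0.046·RH+f) = 0.5722 μm/a
  Cl⁻ term: 0.0175·5.8^0.57·exp(0.008·88+0.085·21.0) = 0.5743
  r_corr = 0.5722 + 0.5743 = 1.147 μm/a
copper: temperature factor f = -0.080·(11.0) = -0.8800
  Pd branch = 0.0053·Pd^0.26·e^(0.059·RH+f) = 0.5392 μm/a
  Cl⁻ term: 0.01025·5.8^0.27·exp(0.036·88+0.049·21.0) = 1.095
  sum: 0.5392 + 1.095 → r_corr = 1.635 μm/a
Ordering by μm/a: copper (1.63) > zinc (1.15)

zinc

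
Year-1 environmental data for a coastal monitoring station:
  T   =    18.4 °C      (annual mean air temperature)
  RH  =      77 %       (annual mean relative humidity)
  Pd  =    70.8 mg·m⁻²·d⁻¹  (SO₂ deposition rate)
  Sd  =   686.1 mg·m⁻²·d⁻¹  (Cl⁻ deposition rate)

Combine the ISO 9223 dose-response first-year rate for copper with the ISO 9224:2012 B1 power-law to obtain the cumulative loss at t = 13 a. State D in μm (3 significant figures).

D(13) = 17.3 μm

copper: f(T) = -0.080·(T−10) [T>10 °C] = -0.6720
  Pd branch = 0.0053·Pd^0.26·e^(0.059·RH+f) = 0.7699 μm/a
  Cl⁻ term: 0.01025·686.1^0.27·exp(0.036·77+0.049·18.4) = 2.355
  r_corr = 0.7699 + 2.355 = 3.125 μm/a
Long-term exponent b (ISO 9224 Table 2, B1) = 0.667
  D(13) = 3.125 × 13^0.667 = 3.125 × 5.534 = 17.29 μm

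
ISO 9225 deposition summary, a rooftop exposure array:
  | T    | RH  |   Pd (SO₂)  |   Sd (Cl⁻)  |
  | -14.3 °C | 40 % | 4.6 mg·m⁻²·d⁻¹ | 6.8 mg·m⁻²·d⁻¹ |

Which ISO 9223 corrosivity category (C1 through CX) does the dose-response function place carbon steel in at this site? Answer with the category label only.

C1

carbon steel: temperature factor f = +0.150·(-24.3) = -3.6450
  SO₂ term: 1.77·4.6^0.52·exp(0.02·40-3.6450) = 0.2275
  Sd branch = 0.102·Sd^0.62·e^(0.033·RH+0.04·T) = 0.7073 μm/a
  sum: 0.2275 + 0.7073 → r_corr = 0.9348 μm/a
Category bounds: 0…1.3 μm/a bracket r_corr ⇒ C1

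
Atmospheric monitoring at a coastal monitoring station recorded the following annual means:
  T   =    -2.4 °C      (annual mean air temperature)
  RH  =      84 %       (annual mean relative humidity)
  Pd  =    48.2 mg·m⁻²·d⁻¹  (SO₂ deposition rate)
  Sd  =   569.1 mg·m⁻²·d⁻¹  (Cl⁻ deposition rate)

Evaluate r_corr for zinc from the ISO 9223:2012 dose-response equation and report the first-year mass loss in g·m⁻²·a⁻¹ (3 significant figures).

r_corr = 22.5 g·m⁻²·a⁻¹

zinc: temperature factor f = +0.038·(-12.4) = -0.4712
  sulphur-dioxide contribution → 2.112 μm/a
  chloride contribution → 1.039 μm/a
  ⇒ r_corr(zinc) = 3.151 μm/a
Convert to mass loss: 3.151 μm/a × 7.14 g/cm³ = 22.5 g·m⁻²·a⁻¹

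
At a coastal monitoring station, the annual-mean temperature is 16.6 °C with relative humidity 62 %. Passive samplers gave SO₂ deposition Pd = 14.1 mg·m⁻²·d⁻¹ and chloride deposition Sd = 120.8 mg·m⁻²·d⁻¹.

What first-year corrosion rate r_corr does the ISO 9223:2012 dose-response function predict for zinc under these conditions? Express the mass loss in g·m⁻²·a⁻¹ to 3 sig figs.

r_corr = 16.1 g·m⁻²·a⁻¹

zinc: f(T) = -0.071·(T−10) [T>10 °C] = -0.4686
  SO₂ term: 0.0129·14.1^0.44·exp(0.046·62-0.4686) = 0.4481
  Sd branch = 0.0175·Sd^0.57·e^(0.008·RH+0.085·T) = 1.811 μm/a
  r_corr = 0.4481 + 1.811 = 2.259 μm/a
Convert to mass loss: 2.259 μm/a × 7.14 g/cm³ = 16.13 g·m⁻²·a⁻¹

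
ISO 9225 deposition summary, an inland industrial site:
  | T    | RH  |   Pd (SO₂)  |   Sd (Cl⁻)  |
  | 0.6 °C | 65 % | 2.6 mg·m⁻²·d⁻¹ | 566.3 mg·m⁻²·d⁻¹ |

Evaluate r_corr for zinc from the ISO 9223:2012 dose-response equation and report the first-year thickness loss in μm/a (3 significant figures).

r_corr = 1.42 μm/a

zinc: temperature factor f = +0.038·(-9.4) = -0.3572
  Pd branch = 0.0129·Pd^0.44·e^(0.046·RH+f) = 0.2733 μm/a
  Sd branch = 0.0175·Sd^0.57·e^(0.008·RH+0.085·T) = 1.149 μm/a
  sum: 0.2733 + 1.149 → r_corr = 1.422 μm/a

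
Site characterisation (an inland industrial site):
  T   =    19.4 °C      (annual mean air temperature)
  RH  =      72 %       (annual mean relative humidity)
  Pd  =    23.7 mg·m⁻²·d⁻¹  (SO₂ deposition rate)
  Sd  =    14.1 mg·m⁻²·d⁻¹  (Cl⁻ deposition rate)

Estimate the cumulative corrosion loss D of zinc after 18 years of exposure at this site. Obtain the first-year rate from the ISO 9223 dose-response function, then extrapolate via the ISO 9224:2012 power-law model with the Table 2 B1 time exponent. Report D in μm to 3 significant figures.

D(18) = 15.3 μm

zinc: f(T) = -0.071·(T−10) [T>10 °C] = -0.6674
  SO₂ term: 0.0129·23.7^0.44·exp(0.046·72-0.6674) = 0.7312
  Cl⁻ term: 0.0175·14.1^0.57·exp(0.008·72+0.085·19.4) = 0.7318
  r_corr = 0.7312 + 0.7318 = 1.463 μm/a
ISO 9224: D(t) = r_corr · t^b with b = 0.813 (zinc, B1)
  D(18) = 1.463 × 18^0.813 = 1.463 × 10.48 = 15.34 μm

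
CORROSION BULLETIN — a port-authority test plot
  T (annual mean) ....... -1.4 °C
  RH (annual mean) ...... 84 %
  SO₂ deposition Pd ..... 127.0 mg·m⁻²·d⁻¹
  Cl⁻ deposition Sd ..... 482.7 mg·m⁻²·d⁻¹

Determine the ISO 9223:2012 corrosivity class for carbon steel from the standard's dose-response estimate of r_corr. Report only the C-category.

C5

carbon steel: T≤10 °C ⇒ hinge +0.150·(-1.4−10) = -1.7100
  Pd branch = 1.77·Pd^0.52·e^(0.02·RH+f) = 21.33 μm/a
  Cl⁻ term: 0.102·482.7^0.62·exp(0.033·84+0.04·-1.4) = 71.13
  r_corr = 21.33 + 71.13 = 92.45 μm/a
Category bounds: 80…200 μm/a bracket r_corr ⇒ C5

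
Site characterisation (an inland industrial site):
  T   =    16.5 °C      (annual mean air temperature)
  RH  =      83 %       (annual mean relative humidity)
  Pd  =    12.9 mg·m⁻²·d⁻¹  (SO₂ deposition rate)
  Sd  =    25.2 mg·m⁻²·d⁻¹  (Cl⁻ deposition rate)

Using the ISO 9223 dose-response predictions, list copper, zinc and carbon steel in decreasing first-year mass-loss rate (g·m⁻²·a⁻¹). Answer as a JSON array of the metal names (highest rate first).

["carbon steel", "copper", "zinc"]

copper: f(T) = -0.080·(T−10) [T>10 °C] = -0.5200
  SO₂ term: 0.0053·12.9^0.26·exp(0.059·83-0.5200) = 0.8202
  Cl⁻ term: 0.01025·25.2^0.27·exp(0.036·83+0.049·16.5) = 1.091
  r_corr = 0.8202 + 1.091 = 1.911 μm/a
  mass loss = 1.911 μm/a × 8.96 g/cm³ = 17.13 g·m⁻²·a⁻¹
zinc: f(T) = -0.071·(T−10) [T>10 °C] = -0.4615
  Pd branch = 0.0129·Pd^0.44·e^(0.046·RH+f) = 1.14 μm/a
  Cl⁻ term: 0.0175·25.2^0.57·exp(0.008·83+0.085·16.5) = 0.8696
  r_corr = 1.14 + 0.8696 = 2.01 μm/a
  mass loss = 2.01 μm/a × 7.14 g/cm³ = 14.35 g·m⁻²·a⁻¹
carbon steel: T>10 °C ⇒ hinge -0.054·(16.5−10) = -0.3510
  Pd branch = 1.77·Pd^0.52·e^(0.02·RH+f) = 24.77 μm/a
  Cl⁻ term: 0.102·25.2^0.62·exp(0.033·83+0.04·16.5) = 22.58
  sum: 24.77 + 22.58 → r_corr = 47.35 μm/a
  mass loss = 47.35 μm/a × 7.85 g/cm³ = 371.7 g·m⁻²·a⁻¹
Ordering by g·m⁻²·a⁻¹: carbon steel (372) > copper (17.1) > zinc (14.3)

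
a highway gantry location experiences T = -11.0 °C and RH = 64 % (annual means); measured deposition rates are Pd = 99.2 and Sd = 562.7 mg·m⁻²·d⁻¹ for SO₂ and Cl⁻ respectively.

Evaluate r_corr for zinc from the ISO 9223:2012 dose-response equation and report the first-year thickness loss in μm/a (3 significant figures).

r_corr = 1.26 μm/a

zinc: T≤10 °C ⇒ hinge +0.038·(-11.0−10) = -0.7980
  Pd branch = 0.0129·Pd^0.44·e^(0.046·RH+f) = 0.8338 μm/a
  Sd branch = 0.0175·Sd^0.57·e^(0.008·RH+0.085·T) = 0.4236 μm/a
  r_corr = 0.8338 + 0.4236 = 1.257 μm/a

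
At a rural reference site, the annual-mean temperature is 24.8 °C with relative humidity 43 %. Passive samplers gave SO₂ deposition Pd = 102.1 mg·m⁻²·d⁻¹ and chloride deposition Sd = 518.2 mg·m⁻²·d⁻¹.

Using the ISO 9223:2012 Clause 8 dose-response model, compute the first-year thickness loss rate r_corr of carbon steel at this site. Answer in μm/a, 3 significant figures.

r_corr = 75.6 μm/a

carbon steel: temperature factor f = -0.054·(14.8) = -0.7992
  SO₂ term: 1.77·102.1^0.52·exp(0.02·43-0.7992) = 20.85
  Sd branch = 0.102·Sd^0.62·e^(0.033·RH+0.04·T) = 54.79 μm/a
  sum: 20.85 + 54.79 → r_corr = 75.63 μm/a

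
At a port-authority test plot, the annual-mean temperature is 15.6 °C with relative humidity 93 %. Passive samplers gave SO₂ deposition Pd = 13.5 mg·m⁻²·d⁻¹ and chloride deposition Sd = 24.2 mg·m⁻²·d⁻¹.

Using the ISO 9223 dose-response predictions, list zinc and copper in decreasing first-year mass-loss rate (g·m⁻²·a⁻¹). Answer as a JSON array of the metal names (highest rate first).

["copper", "zinc"]

zinc: temperature factor f = -0.071·(5.6) = -0.3976
  Pd branch = 0.0129·Pd^0.44·e^(0.046·RH+f) = 1.964 μm/a
  Sd branch = 0.0175·Sd^0.57·e^(0.008·RH+0.085·T) = 0.8527 μm/a
  r_corr = 1.964 + 0.8527 = 2.817 μm/a
  mass loss = 2.817 μm/a × 7.14 g/cm³ = 20.11 g·m⁻²·a⁻¹
copper: f(T) = -0.080·(T−10) [T>10 °C] = -0.4480
  Pd branch = 0.0053·Pd^0.26·e^(0.059·RH+f) = 1.609 μm/a
  Cl⁻ term: 0.01025·24.2^0.27·exp(0.036·93+0.049·15.6) = 1.48
  r_corr = 1.609 + 1.48 = 3.089 μm/a
  mass loss = 3.089 μm/a × 8.96 g/cm³ = 27.68 g·m⁻²·a⁻¹
Ordering by g·m⁻²·a⁻¹: copper (27.7) > zinc (20.1)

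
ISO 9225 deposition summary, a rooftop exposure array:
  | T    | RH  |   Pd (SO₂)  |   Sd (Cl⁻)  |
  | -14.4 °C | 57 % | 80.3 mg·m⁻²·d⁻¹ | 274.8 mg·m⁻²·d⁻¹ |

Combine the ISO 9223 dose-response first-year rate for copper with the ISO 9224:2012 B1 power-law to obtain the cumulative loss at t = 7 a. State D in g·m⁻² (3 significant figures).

copper: T≤10 °C ⇒ hinge +0.126·(-14.4−10) = -3.0744
  sulphur-dioxide contribution → 0.02212 μm/a
  chloride contribution → 0.1795 μm/a
  ⇒ r_corr(copper) = 0.2016 μm/a
ISO 9224: D(t) = r_corr · t^b with b = 0.667 (copper, B1)
  D(7) = 0.2016 × 7^0.667 = 0.2016 × 3.662 = 0.7382 μm
  Mass loss = 0.7382 μm × 8.96 g/cm³ = 6.614 g·m⁻²

D(7) = 6.61 g·m⁻²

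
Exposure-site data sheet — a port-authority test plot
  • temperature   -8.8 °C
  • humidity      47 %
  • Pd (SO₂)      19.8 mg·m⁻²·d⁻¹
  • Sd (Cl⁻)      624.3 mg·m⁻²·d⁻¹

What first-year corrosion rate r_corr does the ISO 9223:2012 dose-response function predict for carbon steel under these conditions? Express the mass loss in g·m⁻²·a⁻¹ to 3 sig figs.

carbon steel: T≤10 °C ⇒ hinge +0.150·(-8.8−10) = -2.8200
  Pd branch = 1.77·Pd^0.52·e^(0.02·RH+f) = 1.276 μm/a
  Cl⁻ term: 0.102·624.3^0.62·exp(0.033·47+0.04·-8.8) = 18.3
  sum: 1.276 + 18.3 → r_corr = 19.58 μm/a
Convert to mass loss: 19.58 μm/a × 7.85 g/cm³ = 153.7 g·m⁻²·a⁻¹

r_corr = 154 g·m⁻²·a⁻¹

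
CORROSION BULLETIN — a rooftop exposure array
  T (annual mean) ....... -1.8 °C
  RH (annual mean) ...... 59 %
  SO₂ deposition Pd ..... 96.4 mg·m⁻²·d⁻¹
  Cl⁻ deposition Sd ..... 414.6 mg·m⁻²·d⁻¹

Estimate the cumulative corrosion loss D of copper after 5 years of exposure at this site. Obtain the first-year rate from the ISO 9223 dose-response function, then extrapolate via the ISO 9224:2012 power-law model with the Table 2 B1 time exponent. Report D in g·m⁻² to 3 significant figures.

D(5) = 13.8 g·m⁻²

copper: temperature factor f = +0.126·(-11.8) = -1.4868
  sulphur-dioxide contribution → 0.1277 μm/a
  chloride contribution → 0.3996 μm/a
  total first-year rate 0.5273 μm/a
ISO 9224: D(t) = r_corr · t^b with b = 0.667 (copper, B1)
  D(5) = 0.5273 × 5^0.667 = 0.5273 × 2.926 = 1.543 μm
  Mass loss = 1.543 μm × 8.96 g/cm³ = 13.82 g·m⁻²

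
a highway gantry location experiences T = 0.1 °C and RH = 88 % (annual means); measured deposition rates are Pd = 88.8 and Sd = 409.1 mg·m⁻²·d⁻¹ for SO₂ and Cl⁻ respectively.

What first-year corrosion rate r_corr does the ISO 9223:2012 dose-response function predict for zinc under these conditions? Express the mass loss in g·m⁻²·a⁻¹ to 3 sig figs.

r_corr = 33.9 g·m⁻²·a⁻¹

zinc: temperature factor f = +0.038·(-9.9) = -0.3762
  sulphur-dioxide contribution → 3.652 μm/a
  chloride contribution → 1.1 μm/a
  total first-year rate 4.752 μm/a
Convert to mass loss: 4.752 μm/a × 7.14 g/cm³ = 33.93 g·m⁻²·a⁻¹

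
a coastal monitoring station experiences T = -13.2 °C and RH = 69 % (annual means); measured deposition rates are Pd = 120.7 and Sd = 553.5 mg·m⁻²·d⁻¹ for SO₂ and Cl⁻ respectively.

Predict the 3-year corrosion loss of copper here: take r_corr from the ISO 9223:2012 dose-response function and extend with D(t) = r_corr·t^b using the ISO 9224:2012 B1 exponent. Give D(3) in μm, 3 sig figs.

copper: f(T) = +0.126·(T−10) [T≤10 °C] = -2.9232
  Pd branch = 0.0053·Pd^0.26·e^(0.059·RH+f) = 0.05808 μm/a
  Cl⁻ term: 0.01025·553.5^0.27·exp(0.036·69+0.049·-13.2) = 0.3542
  sum: 0.05808 + 0.3542 → r_corr = 0.4123 μm/a
ISO 9224: D(t) = r_corr · t^b with b = 0.667 (copper, B1)
  D(3) = 0.4123 × 3^0.667 = 0.4123 × 2.081 = 0.8579 μm

D(3) = 0.858 μm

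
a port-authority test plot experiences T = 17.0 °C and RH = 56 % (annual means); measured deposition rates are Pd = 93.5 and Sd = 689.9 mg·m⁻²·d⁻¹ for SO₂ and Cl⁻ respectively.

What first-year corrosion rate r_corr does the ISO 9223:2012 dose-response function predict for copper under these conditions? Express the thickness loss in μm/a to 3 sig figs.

r_corr = 1.30 μm/a

copper: T>10 °C ⇒ hinge -0.080·(17.0−10) = -0.5600
  SO₂ term: 0.0053·93.5^0.26·exp(0.059·56-0.5600) = 0.2682
  Sd branch = 0.01025·Sd^0.27·e^(0.036·RH+0.049·T) = 1.034 μm/a
  sum: 0.2682 + 1.034 → r_corr = 1.302 μm/a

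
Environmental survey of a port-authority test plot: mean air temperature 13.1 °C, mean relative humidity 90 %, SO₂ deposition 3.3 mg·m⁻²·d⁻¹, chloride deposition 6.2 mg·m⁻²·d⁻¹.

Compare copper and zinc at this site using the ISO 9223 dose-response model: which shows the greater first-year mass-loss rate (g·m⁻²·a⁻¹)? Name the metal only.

copper

copper: temperature factor f = -0.080·(3.1) = -0.2480
  SO₂ term: 0.0053·3.3^0.26·exp(0.059·90-0.2480) = 1.142
  Sd branch = 0.01025·Sd^0.27·e^(0.036·RH+0.049·T) = 0.8139 μm/a
  r_corr = 1.142 + 0.8139 = 1.955 μm/a
  mass loss = 1.955 μm/a × 8.96 g/cm³ = 17.52 g·m⁻²·a⁻¹
zinc: f(T) = -0.071·(T−10) [T>10 °C] = -0.2201
  SO₂ term: 0.0129·3.3^0.44·exp(0.046·90-0.2201) = 1.099
  Cl⁻ term: 0.0175·6.2^0.57·exp(0.008·90+0.085·13.1) = 0.3097
  sum: 1.099 + 0.3097 → r_corr = 1.409 μm/a
  mass loss = 1.409 μm/a × 7.14 g/cm³ = 10.06 g·m⁻²·a⁻¹
Ordering by g·m⁻²·a⁻¹: copper (17.5) > zinc (10.1)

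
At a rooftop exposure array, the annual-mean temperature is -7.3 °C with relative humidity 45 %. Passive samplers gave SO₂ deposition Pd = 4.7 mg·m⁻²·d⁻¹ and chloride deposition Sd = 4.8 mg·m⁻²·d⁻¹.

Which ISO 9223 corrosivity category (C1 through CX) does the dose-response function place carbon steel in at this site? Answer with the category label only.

C2

carbon steel: T≤10 °C ⇒ hinge +0.150·(-7.3−10) = -2.5950
  Pd branch = 1.77·Pd^0.52·e^(0.02·RH+f) = 0.7267 μm/a
  Cl⁻ term: 0.102·4.8^0.62·exp(0.033·45+0.04·-7.3) = 0.8894
  sum: 0.7267 + 0.8894 → r_corr = 1.616 μm/a
ISO 9223 Table 2 (carbon steel): 1.3 < 1.62 ≤ 25 μm/a ⇒ C2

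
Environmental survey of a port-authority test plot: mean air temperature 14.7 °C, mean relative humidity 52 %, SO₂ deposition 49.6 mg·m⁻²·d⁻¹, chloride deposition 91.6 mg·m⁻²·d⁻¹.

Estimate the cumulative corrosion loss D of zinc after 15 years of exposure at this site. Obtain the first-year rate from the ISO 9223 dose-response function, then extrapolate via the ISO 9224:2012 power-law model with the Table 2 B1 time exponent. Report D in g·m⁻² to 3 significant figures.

zinc: T>10 °C ⇒ hinge -0.071·(14.7−10) = -0.3337
  Pd branch = 0.0129·Pd^0.44·e^(0.046·RH+f) = 0.563 μm/a
  Sd branch = 0.0175·Sd^0.57·e^(0.008·RH+0.085·T) = 1.215 μm/a
  sum: 0.563 + 1.215 → r_corr = 1.778 μm/a
ISO 9224: D(t) = r_corr · t^b with b = 0.813 (zinc, B1)
  D(15) = 1.778 × 15^0.813 = 1.778 × 9.04 = 16.07 μm
  Mass loss = 16.07 μm × 7.14 g/cm³ = 114.8 g·m⁻²

D(15) = 115 g·m⁻²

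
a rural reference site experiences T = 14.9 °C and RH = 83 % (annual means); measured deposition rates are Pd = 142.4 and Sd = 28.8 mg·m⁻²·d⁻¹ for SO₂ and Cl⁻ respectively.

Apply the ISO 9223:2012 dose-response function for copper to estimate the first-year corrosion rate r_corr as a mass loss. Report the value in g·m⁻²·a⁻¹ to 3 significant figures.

r_corr = 25.0 g·m⁻²·a⁻¹

copper: T>10 °C ⇒ hinge -0.080·(14.9−10) = -0.3920
  Pd branch = 0.0053·Pd^0.26·e^(0.059·RH+f) = 1.741 μm/a
  Sd branch = 0.01025·Sd^0.27·e^(0.036·RH+0.049·T) = 1.046 μm/a
  sum: 1.741 + 1.046 → r_corr = 2.786 μm/a
Convert to mass loss: 2.786 μm/a × 8.96 g/cm³ = 24.97 g·m⁻²·a⁻¹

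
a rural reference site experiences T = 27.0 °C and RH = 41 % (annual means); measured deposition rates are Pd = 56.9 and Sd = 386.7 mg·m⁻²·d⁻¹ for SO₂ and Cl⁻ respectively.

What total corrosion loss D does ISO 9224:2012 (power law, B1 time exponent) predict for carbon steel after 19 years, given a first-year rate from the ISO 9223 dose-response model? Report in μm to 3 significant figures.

carbon steel: f(T) = -0.054·(T−10) [T>10 °C] = -0.9180
  Pd branch = 1.77·Pd^0.52·e^(0.02·RH+f) = 13.12 μm/a
  Sd branch = 0.102·Sd^0.62·e^(0.033·RH+0.04·T) = 46.71 μm/a
  r_corr = 13.12 + 46.71 = 59.83 μm/a
Long-term exponent b (ISO 9224 Table 2, B1) = 0.523
  D(19) = 59.83 × 19^0.523 = 59.83 × 4.664 = 279.1 μm

D(19) = 279 μm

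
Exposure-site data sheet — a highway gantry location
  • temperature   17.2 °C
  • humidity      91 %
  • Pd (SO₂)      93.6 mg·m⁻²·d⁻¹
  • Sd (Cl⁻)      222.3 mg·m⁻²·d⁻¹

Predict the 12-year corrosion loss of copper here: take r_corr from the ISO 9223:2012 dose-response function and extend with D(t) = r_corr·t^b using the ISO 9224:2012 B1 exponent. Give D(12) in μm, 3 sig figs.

copper: temperature factor f = -0.080·(7.2) = -0.5760
  SO₂ term: 0.0053·93.6^0.26·exp(0.059·91-0.5760) = 2.082
  Cl⁻ term: 0.01025·222.3^0.27·exp(0.036·91+0.049·17.2) = 2.711
  sum: 2.082 + 2.711 → r_corr = 4.793 μm/a
Power-law: D(12) = r_corr · 12^0.667
  D(12) = 4.793 × 12^0.667 = 4.793 × 5.246 = 25.14 μm

D(12) = 25.1 μm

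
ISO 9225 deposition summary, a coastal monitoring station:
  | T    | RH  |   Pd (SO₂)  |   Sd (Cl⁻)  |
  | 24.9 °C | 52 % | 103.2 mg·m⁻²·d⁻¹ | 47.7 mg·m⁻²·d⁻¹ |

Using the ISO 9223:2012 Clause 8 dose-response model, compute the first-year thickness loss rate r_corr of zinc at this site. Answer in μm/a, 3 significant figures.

r_corr = 2.37 μm/a

zinc: T>10 °C ⇒ hinge -0.071·(24.9−10) = -1.0579
  sulphur-dioxide contribution → 0.3767 μm/a
  chloride contribution → 1.994 μm/a
  ⇒ r_corr(zinc) = 2.37 μm/a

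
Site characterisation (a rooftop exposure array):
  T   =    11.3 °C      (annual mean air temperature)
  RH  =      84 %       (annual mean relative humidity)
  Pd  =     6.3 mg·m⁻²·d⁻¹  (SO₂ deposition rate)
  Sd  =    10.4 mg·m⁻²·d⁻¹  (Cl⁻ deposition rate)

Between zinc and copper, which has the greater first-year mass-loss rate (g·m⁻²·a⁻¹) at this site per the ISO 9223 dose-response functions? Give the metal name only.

zinc: f(T) = -0.071·(T−10) [T>10 °C] = -0.0923
  sulphur-dioxide contribution → 1.26 μm/a
  chloride contribution → 0.3402 μm/a
  ⇒ r_corr(zinc) = 1.6 μm/a
  mass loss = 1.6 μm/a × 7.14 g/cm³ = 11.42 g·m⁻²·a⁻¹
copper: f(T) = -0.080·(T−10) [T>10 °C] = -0.1040
  sulphur-dioxide contribution → 1.095 μm/a
  chloride contribution → 0.6904 μm/a
  total first-year rate 1.785 μm/a
  mass loss = 1.785 μm/a × 8.96 g/cm³ = 15.99 g·m⁻²·a⁻¹
Ordering by g·m⁻²·a⁻¹: copper (16) > zinc (11.4)

copper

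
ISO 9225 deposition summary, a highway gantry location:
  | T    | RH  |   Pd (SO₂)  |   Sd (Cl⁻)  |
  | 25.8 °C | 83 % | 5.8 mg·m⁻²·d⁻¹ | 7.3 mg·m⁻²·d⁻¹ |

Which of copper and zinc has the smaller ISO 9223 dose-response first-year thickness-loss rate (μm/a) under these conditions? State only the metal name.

copper: f(T) = -0.080·(T−10) [T>10 °C] = -1.2640
  sulphur-dioxide contribution → 0.3166 μm/a
  chloride contribution → 1.232 μm/a
  total first-year rate 1.548 μm/a
zinc: f(T) = -0.071·(T−10) [T>10 °C] = -1.1218
  sulphur-dioxide contribution → 0.4144 μm/a
  chloride contribution → 0.946 μm/a
  total first-year rate 1.36 μm/a
Ordering by μm/a: copper (1.55) > zinc (1.36)

zinc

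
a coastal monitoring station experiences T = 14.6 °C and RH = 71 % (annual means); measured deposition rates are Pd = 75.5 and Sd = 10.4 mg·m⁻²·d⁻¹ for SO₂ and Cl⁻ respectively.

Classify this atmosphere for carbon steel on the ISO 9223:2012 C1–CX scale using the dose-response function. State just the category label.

C4

carbon steel: temperature factor f = -0.054·(4.6) = -0.2484
  SO₂ term: 1.77·75.5^0.52·exp(0.02·71-0.2484) = 54.12
  Sd branch = 0.102·Sd^0.62·e^(0.033·RH+0.04·T) = 8.135 μm/a
  r_corr = 54.12 + 8.135 = 62.25 μm/a
Category bounds: 50…80 μm/a bracket r_corr ⇒ C4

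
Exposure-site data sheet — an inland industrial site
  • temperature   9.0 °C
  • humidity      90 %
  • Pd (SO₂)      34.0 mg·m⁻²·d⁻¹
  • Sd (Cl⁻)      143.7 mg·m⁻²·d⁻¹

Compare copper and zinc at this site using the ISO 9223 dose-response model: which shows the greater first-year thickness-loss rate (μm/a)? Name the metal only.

zinc

copper: temperature factor f = +0.126·(-1.0) = -0.1260
  Pd branch = 0.0053·Pd^0.26·e^(0.059·RH+f) = 2.365 μm/a
  Cl⁻ term: 0.01025·143.7^0.27·exp(0.036·90+0.049·9.0) = 1.556
  r_corr = 2.365 + 1.556 = 3.921 μm/a
zinc: T≤10 °C ⇒ hinge +0.038·(9.0−10) = -0.0380
  Pd branch = 0.0129·Pd^0.44·e^(0.046·RH+f) = 3.681 μm/a
  Cl⁻ term: 0.0175·143.7^0.57·exp(0.008·90+0.085·9.0) = 1.311
  r_corr = 3.681 + 1.311 = 4.992 μm/a
Ordering by μm/a: zinc (4.99) > copper (3.92)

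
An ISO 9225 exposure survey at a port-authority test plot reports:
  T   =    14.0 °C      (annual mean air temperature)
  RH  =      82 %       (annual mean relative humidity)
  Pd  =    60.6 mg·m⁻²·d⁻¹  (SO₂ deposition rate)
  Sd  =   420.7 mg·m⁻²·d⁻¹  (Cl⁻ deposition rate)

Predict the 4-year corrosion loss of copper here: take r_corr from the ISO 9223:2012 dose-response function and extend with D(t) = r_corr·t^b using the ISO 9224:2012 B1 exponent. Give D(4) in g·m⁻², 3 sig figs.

copper: T>10 °C ⇒ hinge -0.080·(14.0−10) = -0.3200
  sulphur-dioxide contribution → 1.412 μm/a
  chloride contribution → 1.991 μm/a
  ⇒ r_corr(copper) = 3.403 μm/a
ISO 9224: D(t) = r_corr · t^b with b = 0.667 (copper, B1)
  D(4) = 3.403 × 4^0.667 = 3.403 × 2.521 = 8.58 μm
  Mass loss = 8.58 μm × 8.96 g/cm³ = 76.88 g·m⁻²

D(4) = 76.9 g·m⁻²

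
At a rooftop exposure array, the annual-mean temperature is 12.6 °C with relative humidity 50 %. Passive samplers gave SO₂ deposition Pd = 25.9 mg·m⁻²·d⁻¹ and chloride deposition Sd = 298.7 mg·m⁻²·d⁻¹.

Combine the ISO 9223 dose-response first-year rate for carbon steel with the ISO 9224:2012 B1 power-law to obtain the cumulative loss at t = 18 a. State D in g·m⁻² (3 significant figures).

D(18) = 1.88e+03 g·m⁻²

carbon steel: T>10 °C ⇒ hinge -0.054·(12.6−10) = -0.1404
  SO₂ term: 1.77·25.9^0.52·exp(0.02·50-0.1404) = 22.71
  Cl⁻ term: 0.102·298.7^0.62·exp(0.033·50+0.04·12.6) = 30.11
  sum: 22.71 + 30.11 → r_corr = 52.82 μm/a
Power-law: D(18) = r_corr · 18^0.523
  D(18) = 52.82 × 18^0.523 = 52.82 × 4.534 = 239.5 μm
  Mass loss = 239.5 μm × 7.85 g/cm³ = 1880 g·m⁻²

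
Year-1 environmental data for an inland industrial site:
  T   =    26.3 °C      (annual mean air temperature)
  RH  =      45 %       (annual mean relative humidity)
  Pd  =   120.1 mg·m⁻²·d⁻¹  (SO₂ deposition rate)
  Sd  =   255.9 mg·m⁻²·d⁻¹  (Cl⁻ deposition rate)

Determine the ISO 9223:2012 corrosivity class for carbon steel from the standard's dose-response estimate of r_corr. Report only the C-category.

carbon steel: T>10 °C ⇒ hinge -0.054·(26.3−10) = -0.8802
  SO₂ term: 1.77·120.1^0.52·exp(0.02·45-0.8802) = 21.77
  Cl⁻ term: 0.102·255.9^0.62·exp(0.033·45+0.04·26.3) = 40.12
  r_corr = 21.77 + 40.12 = 61.9 μm/a
ISO 9223 Table 2 (carbon steel): 50 < 61.9 ≤ 80 μm/a ⇒ C4

C4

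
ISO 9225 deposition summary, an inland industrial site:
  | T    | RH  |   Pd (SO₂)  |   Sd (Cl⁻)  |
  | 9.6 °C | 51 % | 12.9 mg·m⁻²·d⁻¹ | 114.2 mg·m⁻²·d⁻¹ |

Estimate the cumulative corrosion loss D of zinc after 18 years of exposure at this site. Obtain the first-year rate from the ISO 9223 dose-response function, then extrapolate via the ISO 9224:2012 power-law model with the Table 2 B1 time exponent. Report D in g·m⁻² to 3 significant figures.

D(18) = 96.9 g·m⁻²

zinc: f(T) = +0.038·(T−10) [T≤10 °C] = -0.0152
  SO₂ term: 0.0129·12.9^0.44·exp(0.046·51-0.0152) = 0.4088
  Sd branch = 0.0175·Sd^0.57·e^(0.008·RH+0.085·T) = 0.8861 μm/a
  sum: 0.4088 + 0.8861 → r_corr = 1.295 μm/a
Power-law: D(18) = r_corr · 18^0.813
  D(18) = 1.295 × 18^0.813 = 1.295 × 10.48 = 13.58 μm
  Mass loss = 13.58 μm × 7.14 g/cm³ = 96.93 g·m⁻²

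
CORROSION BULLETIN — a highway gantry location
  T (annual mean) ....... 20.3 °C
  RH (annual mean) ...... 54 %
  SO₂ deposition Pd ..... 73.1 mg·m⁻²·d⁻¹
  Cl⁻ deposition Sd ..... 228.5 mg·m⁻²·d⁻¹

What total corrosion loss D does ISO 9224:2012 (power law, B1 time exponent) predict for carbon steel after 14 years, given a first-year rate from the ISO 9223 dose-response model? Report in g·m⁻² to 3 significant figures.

D(14) = 2.10e+03 g·m⁻²

carbon steel: T>10 °C ⇒ hinge -0.054·(20.3−10) = -0.5562
  SO₂ term: 1.77·73.1^0.52·exp(0.02·54-0.5562) = 27.84
  Cl⁻ term: 0.102·228.5^0.62·exp(0.033·54+0.04·20.3) = 39.6
  sum: 27.84 + 39.6 → r_corr = 67.44 μm/a
Long-term exponent b (ISO 9224 Table 2, B1) = 0.523
  D(14) = 67.44 × 14^0.523 = 67.44 × 3.976 = 268.1 μm
  Mass loss = 268.1 μm × 7.85 g/cm³ = 2105 g·m⁻²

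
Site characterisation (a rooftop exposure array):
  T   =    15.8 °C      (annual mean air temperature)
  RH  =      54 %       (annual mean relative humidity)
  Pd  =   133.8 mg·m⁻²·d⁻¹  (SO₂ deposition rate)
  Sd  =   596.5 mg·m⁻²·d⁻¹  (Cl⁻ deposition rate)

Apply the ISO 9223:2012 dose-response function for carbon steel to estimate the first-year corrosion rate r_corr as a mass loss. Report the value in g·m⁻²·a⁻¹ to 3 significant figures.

carbon steel: f(T) = -0.054·(T−10) [T>10 °C] = -0.3132
  Pd branch = 1.77·Pd^0.52·e^(0.02·RH+f) = 48.61 μm/a
  Sd branch = 0.102·Sd^0.62·e^(0.033·RH+0.04·T) = 59.96 μm/a
  r_corr = 48.61 + 59.96 = 108.6 μm/a
Convert to mass loss: 108.6 μm/a × 7.85 g/cm³ = 852.3 g·m⁻²·a⁻¹

r_corr = 852 g·m⁻²·a⁻¹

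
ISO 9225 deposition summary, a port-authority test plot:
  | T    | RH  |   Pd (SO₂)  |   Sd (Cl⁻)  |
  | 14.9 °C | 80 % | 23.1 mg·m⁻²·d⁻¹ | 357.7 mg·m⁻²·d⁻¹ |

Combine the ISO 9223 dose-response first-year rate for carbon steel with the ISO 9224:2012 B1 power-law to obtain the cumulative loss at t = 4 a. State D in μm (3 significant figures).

D(4) = 276 μm

carbon steel: temperature factor f = -0.054·(4.9) = -0.2646
  SO₂ term: 1.77·23.1^0.52·exp(0.02·80-0.2646) = 34.44
  Sd branch = 0.102·Sd^0.62·e^(0.033·RH+0.04·T) = 99.35 μm/a
  r_corr = 34.44 + 99.35 = 133.8 μm/a
Long-term exponent b (ISO 9224 Table 2, B1) = 0.523
  D(4) = 133.8 × 4^0.523 = 133.8 × 2.065 = 276.2 μm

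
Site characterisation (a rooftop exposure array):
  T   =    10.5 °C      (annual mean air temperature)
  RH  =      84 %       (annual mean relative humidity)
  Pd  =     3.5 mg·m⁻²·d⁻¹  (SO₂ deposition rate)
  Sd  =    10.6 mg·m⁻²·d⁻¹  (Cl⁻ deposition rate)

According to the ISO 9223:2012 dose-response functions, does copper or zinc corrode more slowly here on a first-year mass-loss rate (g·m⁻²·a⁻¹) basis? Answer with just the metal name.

copper: f(T) = -0.080·(T−10) [T>10 °C] = -0.0400
  sulphur-dioxide contribution → 1.002 μm/a
  chloride contribution → 0.6673 μm/a
  total first-year rate 1.669 μm/a
  mass loss = 1.669 μm/a × 8.96 g/cm³ = 14.95 g·m⁻²·a⁻¹
zinc: temperature factor f = -0.071·(0.5) = -0.0355
  sulphur-dioxide contribution → 1.03 μm/a
  chloride contribution → 0.3213 μm/a
  total first-year rate 1.351 μm/a
  mass loss = 1.351 μm/a × 7.14 g/cm³ = 9.646 g·m⁻²·a⁻¹
Ordering by g·m⁻²·a⁻¹: copper (15) > zinc (9.65)

zinc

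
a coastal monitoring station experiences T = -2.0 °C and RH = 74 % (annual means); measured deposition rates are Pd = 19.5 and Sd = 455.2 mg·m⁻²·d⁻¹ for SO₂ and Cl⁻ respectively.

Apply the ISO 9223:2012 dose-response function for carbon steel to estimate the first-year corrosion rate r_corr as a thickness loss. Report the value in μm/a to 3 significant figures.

carbon steel: T≤10 °C ⇒ hinge +0.150·(-2.0−10) = -1.8000
  sulphur-dioxide contribution → 6.023 μm/a
  chloride contribution → 48.14 μm/a
  ⇒ r_corr(carbon steel) = 54.16 μm/a

r_corr = 54.2 μm/a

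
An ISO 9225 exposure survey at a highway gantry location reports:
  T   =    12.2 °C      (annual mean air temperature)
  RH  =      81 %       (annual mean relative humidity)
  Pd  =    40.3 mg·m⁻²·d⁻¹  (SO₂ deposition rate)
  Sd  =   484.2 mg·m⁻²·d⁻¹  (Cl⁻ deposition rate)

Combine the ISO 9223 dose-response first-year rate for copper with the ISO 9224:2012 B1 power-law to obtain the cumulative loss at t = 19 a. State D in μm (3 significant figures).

copper: T>10 °C ⇒ hinge -0.080·(12.2−10) = -0.1760
  Pd branch = 0.0053·Pd^0.26·e^(0.059·RH+f) = 1.383 μm/a
  Sd branch = 0.01025·Sd^0.27·e^(0.036·RH+0.049·T) = 1.827 μm/a
  r_corr = 1.383 + 1.827 = 3.21 μm/a
Power-law: D(19) = r_corr · 19^0.667
  D(19) = 3.21 × 19^0.667 = 3.21 × 7.127 = 22.88 μm

D(19) = 22.9 μm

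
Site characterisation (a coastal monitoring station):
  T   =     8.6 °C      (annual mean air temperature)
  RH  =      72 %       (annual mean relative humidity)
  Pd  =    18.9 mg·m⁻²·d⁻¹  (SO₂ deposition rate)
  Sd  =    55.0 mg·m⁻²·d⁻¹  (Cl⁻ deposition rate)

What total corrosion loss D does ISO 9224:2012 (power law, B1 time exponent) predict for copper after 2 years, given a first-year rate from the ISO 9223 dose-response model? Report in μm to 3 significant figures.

D(2) = 2.04 μm

copper: f(T) = +0.126·(T−10) [T≤10 °C] = -0.1764
  sulphur-dioxide contribution → 0.6675 μm/a
  chloride contribution → 0.6156 μm/a
  ⇒ r_corr(copper) = 1.283 μm/a
Power-law: D(2) = r_corr · 2^0.667
  D(2) = 1.283 × 2^0.667 = 1.283 × 1.588 = 2.037 μm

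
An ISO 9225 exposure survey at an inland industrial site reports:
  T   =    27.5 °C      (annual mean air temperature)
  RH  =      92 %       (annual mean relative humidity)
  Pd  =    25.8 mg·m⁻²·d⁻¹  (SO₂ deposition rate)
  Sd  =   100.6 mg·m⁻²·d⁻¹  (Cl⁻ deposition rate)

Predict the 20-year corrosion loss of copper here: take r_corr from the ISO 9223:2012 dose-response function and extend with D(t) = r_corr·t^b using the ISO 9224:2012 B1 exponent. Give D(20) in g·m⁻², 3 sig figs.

D(20) = 294 g·m⁻²

copper: T>10 °C ⇒ hinge -0.080·(27.5−10) = -1.4000
  SO₂ term: 0.0053·25.8^0.26·exp(0.059·92-1.4000) = 0.6928
  Sd branch = 0.01025·Sd^0.27·e^(0.036·RH+0.049·T) = 3.759 μm/a
  r_corr = 0.6928 + 3.759 = 4.451 μm/a
Long-term exponent b (ISO 9224 Table 2, B1) = 0.667
  D(20) = 4.451 × 20^0.667 = 4.451 × 7.375 = 32.83 μm
  Mass loss = 32.83 μm × 8.96 g/cm³ = 294.2 g·m⁻²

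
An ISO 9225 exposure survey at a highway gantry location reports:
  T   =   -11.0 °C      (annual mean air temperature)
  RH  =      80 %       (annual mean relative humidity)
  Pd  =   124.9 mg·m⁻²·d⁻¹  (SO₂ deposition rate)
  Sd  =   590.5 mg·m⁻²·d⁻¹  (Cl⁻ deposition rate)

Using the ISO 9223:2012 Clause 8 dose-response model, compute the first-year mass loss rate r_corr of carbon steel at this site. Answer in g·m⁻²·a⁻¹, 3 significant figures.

r_corr = 414 g·m⁻²·a⁻¹

carbon steel: f(T) = +0.150·(T−10) [T≤10 °C] = -3.1500
  sulphur-dioxide contribution → 4.624 μm/a
  chloride contribution → 48.11 μm/a
  total first-year rate 52.73 μm/a
Convert to mass loss: 52.73 μm/a × 7.85 g/cm³ = 413.9 g·m⁻²·a⁻¹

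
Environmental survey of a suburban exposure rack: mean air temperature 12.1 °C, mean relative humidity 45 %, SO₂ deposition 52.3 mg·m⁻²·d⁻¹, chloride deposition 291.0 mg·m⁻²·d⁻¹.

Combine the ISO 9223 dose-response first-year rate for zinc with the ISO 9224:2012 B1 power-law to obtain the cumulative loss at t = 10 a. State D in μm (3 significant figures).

D(10) = 14.8 μm

zinc: temperature factor f = -0.071·(2.1) = -0.1491
  SO₂ term: 0.0129·52.3^0.44·exp(0.046·45-0.1491) = 0.5023
  Sd branch = 0.0175·Sd^0.57·e^(0.008·RH+0.085·T) = 1.78 μm/a
  sum: 0.5023 + 1.78 → r_corr = 2.283 μm/a
ISO 9224: D(t) = r_corr · t^b with b = 0.813 (zinc, B1)
  D(10) = 2.283 × 10^0.813 = 2.283 × 6.501 = 14.84 μm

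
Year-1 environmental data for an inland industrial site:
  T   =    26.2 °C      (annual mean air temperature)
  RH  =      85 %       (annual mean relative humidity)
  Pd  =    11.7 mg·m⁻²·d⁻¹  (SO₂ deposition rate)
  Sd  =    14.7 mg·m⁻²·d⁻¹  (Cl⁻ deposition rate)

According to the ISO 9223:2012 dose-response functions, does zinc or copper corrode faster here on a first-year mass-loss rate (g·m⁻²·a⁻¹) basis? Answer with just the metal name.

copper

zinc: T>10 °C ⇒ hinge -0.071·(26.2−10) = -1.1502
  SO₂ term: 0.0129·11.7^0.44·exp(0.046·85-1.1502) = 0.6014
  Cl⁻ term: 0.0175·14.7^0.57·exp(0.008·85+0.085·26.2) = 1.482
  r_corr = 0.6014 + 1.482 = 2.084 μm/a
  mass loss = 2.084 μm/a × 7.14 g/cm³ = 14.88 g·m⁻²·a⁻¹
copper: f(T) = -0.080·(T−10) [T>10 °C] = -1.2960
  Pd branch = 0.0053·Pd^0.26·e^(0.059·RH+f) = 0.4141 μm/a
  Cl⁻ term: 0.01025·14.7^0.27·exp(0.036·85+0.049·26.2) = 1.631
  r_corr = 0.4141 + 1.631 = 2.045 μm/a
  mass loss = 2.045 μm/a × 8.96 g/cm³ = 18.32 g·m⁻²·a⁻¹
Ordering by g·m⁻²·a⁻¹: copper (18.3) > zinc (14.9)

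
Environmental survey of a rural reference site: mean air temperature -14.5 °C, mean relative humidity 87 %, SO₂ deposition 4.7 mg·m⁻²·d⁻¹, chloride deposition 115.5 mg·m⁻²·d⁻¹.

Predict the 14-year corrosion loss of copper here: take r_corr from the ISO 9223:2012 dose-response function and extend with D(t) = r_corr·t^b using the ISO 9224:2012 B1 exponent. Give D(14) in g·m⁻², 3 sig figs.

copper: temperature factor f = +0.126·(-24.5) = -3.0870
  sulphur-dioxide contribution → 0.06132 μm/a
  chloride contribution → 0.4162 μm/a
  total first-year rate 0.4775 μm/a
Long-term exponent b (ISO 9224 Table 2, B1) = 0.667
  D(14) = 0.4775 × 14^0.667 = 0.4775 × 5.814 = 2.776 μm
  Mass loss = 2.776 μm × 8.96 g/cm³ = 24.87 g·m⁻²

D(14) = 24.9 g·m⁻²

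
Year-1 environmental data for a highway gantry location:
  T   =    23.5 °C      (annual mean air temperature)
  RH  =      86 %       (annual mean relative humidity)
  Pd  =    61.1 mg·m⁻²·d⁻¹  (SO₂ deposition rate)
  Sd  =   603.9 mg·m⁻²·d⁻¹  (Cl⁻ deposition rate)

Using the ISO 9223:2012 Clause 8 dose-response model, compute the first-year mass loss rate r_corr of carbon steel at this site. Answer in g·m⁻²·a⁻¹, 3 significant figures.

r_corr = 2.17e+03 g·m⁻²·a⁻¹

carbon steel: f(T) = -0.054·(T−10) [T>10 °C] = -0.7290
  sulphur-dioxide contribution → 40.47 μm/a
  chloride contribution → 236.4 μm/a
  total first-year rate 276.8 μm/a
Convert to mass loss: 276.8 μm/a × 7.85 g/cm³ = 2173 g·m⁻²·a⁻¹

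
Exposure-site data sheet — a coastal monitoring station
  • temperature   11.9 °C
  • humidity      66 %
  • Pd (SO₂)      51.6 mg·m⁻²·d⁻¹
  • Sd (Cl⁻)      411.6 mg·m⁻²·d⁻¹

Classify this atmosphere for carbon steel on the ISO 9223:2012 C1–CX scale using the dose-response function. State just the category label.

C5

carbon steel: f(T) = -0.054·(T−10) [T>10 °C] = -0.1026
  SO₂ term: 1.77·51.6^0.52·exp(0.02·66-0.1026) = 46.48
  Cl⁻ term: 0.102·411.6^0.62·exp(0.033·66+0.04·11.9) = 60.56
  sum: 46.48 + 60.56 → r_corr = 107 μm/a
107 μm/a falls in (80, 200] for carbon steel → category C5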